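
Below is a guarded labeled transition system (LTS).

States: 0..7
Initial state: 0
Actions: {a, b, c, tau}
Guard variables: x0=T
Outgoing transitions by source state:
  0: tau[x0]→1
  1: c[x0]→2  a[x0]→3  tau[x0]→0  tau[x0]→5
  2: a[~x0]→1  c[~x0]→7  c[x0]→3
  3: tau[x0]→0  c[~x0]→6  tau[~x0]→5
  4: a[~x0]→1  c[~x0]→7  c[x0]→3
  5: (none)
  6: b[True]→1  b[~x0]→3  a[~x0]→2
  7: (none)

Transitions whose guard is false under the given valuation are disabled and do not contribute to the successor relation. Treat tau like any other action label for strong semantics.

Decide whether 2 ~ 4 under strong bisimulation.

Answer: BISIMILAR

Trace:
Bisimulation quotient by refinement:
  π0 = {{0,1,2,3,4,5,6,7}}
  π1 = {{0,3},{1},{2,4},{5,7},{6}}
  π2 = {{0},{1},{2,4},{3},{5,7},{6}}
Fixed point at round 3; 6 class(es).
class of 2: {2,4}; class of 4: {2,4}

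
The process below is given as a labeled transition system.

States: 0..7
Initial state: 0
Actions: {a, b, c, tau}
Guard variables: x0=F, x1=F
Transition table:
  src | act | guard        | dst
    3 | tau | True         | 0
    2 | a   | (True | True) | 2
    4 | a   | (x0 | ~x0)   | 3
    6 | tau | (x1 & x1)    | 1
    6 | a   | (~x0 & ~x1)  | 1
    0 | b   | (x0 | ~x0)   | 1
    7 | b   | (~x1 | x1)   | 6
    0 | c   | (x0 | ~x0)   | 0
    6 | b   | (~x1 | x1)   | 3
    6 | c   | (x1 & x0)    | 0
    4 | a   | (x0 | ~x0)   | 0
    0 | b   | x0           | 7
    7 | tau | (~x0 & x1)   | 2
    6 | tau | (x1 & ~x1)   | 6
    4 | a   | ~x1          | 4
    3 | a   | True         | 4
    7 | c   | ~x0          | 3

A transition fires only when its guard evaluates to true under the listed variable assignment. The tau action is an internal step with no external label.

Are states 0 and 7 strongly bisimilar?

Bisimulation quotient by refinement:
  π0 = {{0,1,2,3,4,5,6,7}}
  π1 = {{0,7},{1,5},{2,4},{3},{6}}
  π2 = {{0},{1,5},{2},{3},{4},{6},{7}}
Fixed point at round 3; 7 class(es).
[0]={0}  [7]={7}

Answer: NOT BISIMILAR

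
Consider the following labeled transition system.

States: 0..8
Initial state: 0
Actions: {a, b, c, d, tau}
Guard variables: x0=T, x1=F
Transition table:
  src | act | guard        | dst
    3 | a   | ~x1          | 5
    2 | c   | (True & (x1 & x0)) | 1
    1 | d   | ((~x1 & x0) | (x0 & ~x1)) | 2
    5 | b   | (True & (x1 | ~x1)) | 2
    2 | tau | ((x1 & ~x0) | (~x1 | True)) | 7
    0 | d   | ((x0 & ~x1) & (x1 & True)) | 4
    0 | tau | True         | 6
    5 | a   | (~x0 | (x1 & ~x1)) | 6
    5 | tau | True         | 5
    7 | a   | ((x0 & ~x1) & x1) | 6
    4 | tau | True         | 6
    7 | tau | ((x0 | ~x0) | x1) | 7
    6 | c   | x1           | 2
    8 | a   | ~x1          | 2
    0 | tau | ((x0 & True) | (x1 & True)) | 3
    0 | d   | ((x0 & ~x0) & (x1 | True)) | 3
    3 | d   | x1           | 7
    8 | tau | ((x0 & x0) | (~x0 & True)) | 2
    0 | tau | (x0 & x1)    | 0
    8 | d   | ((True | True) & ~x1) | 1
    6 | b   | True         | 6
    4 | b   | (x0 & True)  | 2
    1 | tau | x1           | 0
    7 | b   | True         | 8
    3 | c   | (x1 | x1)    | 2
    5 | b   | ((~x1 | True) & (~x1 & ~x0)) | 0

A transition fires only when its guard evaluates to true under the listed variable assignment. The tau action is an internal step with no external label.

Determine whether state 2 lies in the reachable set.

Answer: REACHABLE

Trace:
After dropping false guards: 15 live edges.
L0 = {0}
L1 = {3,6}  cumulative {0,3,6}
L2 = {5}  cumulative {0,3,5,6}
L3 = {2}  cumulative {0,2,3,5,6}
L4 = {7}  cumulative {0,2,3,5,6,7}
L5 = {8}  cumulative {0,2,3,5,6,7,8}
L6 = {1}  cumulative {0,1,2,3,5,6,7,8}
R = {0,1,2,3,5,6,7,8}
Path to 2: tau·a·b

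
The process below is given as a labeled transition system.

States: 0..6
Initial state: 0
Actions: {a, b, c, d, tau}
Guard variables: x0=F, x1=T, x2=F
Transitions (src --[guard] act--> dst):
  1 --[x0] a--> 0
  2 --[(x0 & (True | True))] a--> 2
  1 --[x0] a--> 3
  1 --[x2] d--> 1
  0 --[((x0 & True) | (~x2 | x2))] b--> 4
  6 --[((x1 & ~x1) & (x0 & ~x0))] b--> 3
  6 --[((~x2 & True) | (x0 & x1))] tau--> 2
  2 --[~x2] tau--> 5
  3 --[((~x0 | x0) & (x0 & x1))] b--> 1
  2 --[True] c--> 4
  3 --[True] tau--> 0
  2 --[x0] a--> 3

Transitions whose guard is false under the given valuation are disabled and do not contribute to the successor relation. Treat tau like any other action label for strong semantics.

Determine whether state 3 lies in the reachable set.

5 transition(s) survive guard evaluation.
L0 = {0}
L1 = {4}  total {0,4}
Reachable = {0,4}

Answer: UNREACHABLE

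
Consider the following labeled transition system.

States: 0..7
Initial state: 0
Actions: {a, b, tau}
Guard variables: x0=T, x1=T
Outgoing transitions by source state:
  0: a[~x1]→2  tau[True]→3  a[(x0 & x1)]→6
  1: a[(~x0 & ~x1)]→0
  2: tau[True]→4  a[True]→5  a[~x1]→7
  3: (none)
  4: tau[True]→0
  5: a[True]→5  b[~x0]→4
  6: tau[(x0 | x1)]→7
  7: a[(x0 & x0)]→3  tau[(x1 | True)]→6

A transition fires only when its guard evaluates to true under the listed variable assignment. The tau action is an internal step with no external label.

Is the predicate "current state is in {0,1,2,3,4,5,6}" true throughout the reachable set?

Answer: INVARIANT VIOLATED at state 7

Working:
Safe = {0,1,2,3,4,5,6}
Reachable = {0,3,6,7}
  0: ok
  3: ok
  6: ok
  7: ✗ unsafe
reach 7 via a·tau — violates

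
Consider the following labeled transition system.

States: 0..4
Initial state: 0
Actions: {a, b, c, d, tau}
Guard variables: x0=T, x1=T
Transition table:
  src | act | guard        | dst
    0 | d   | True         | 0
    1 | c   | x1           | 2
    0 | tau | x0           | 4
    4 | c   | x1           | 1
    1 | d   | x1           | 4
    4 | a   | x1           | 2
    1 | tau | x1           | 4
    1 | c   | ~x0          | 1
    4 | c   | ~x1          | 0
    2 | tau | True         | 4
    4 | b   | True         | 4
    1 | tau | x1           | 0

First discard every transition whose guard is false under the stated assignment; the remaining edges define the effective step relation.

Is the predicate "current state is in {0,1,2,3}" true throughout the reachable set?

Answer: INVARIANT VIOLATED at state 4

Analysis:
Safe = {0,1,2,3}
Reach set: {0,1,2,4}
  0: safe
  1: safe
  2: safe
  4: outside
witness against invariant: tau → 4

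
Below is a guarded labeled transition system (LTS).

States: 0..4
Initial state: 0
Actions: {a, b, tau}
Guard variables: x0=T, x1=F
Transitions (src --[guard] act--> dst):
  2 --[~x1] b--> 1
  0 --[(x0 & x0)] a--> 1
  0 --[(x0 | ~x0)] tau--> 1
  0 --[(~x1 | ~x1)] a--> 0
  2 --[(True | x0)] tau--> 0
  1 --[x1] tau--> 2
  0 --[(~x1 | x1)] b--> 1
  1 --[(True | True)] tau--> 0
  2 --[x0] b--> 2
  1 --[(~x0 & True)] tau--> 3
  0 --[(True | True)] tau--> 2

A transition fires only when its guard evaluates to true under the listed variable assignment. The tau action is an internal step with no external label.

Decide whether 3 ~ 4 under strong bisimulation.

Answer: BISIMILAR

Working:
Compute ~ classes (split until stable):
  P[0] = {{0,1,2,3,4}}
  P[1] = {{0},{1},{2},{3,4}}
4 equivalence class(es) (converged in 2)
3∈{3,4}, 4∈{3,4}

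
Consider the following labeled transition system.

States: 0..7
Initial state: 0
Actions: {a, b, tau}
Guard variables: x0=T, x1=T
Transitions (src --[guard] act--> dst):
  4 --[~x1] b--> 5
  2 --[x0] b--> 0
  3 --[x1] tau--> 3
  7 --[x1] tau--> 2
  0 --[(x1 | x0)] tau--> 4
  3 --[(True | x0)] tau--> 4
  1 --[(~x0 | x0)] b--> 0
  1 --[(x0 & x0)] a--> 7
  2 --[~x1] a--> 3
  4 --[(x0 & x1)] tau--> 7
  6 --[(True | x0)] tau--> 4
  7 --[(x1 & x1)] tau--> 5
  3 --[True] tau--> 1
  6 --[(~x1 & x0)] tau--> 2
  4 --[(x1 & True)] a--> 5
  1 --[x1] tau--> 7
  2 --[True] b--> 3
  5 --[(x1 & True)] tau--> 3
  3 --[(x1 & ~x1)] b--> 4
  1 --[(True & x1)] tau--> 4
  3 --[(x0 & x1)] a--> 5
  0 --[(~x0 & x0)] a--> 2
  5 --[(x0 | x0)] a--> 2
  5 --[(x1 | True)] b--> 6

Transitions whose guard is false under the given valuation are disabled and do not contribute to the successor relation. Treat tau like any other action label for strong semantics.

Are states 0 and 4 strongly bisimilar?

Answer: NOT BISIMILAR

Working:
Refine partition for ~:
  round 0: {{0,1,2,3,4,5,6,7}}
  round 1: {{0,6,7},{1,5},{2},{3,4}}
  round 2: {{0,6},{1},{2},{3},{4},{5},{7}}
stable after 3 split(s): 7 block(s)
[0]={0,6}  [4]={4}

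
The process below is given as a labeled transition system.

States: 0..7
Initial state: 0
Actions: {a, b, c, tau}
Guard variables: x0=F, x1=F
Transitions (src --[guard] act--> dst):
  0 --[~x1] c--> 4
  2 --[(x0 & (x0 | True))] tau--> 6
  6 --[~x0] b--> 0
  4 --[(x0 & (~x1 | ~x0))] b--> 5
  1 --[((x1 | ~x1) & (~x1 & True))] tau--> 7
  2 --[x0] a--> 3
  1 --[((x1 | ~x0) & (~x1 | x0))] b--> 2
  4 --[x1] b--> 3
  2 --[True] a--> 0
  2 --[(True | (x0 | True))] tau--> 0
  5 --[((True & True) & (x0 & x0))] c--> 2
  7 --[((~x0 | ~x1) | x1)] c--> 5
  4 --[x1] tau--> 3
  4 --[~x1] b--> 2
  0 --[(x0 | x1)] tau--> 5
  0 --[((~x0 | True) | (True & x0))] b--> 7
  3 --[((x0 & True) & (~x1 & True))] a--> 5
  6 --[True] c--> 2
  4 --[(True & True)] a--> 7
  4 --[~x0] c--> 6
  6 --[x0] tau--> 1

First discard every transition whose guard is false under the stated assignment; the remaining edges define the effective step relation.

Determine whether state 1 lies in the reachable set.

Answer: UNREACHABLE

Analysis:
Guard filter leaves 12 enabled edge(s).
Layer 0: {0}
Layer 1: {4,7}  total {0,4,7}
Layer 2: {2,5,6}  total {0,2,4,5,6,7}
Reachable = {0,2,4,5,6,7}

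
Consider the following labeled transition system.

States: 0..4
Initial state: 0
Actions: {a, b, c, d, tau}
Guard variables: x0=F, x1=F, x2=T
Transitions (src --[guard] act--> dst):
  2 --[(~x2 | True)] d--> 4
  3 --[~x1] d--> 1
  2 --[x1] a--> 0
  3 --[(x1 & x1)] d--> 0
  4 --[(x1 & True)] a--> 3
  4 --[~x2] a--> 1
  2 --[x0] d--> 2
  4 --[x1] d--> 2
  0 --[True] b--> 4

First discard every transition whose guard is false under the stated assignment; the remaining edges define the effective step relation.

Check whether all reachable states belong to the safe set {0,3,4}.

Allowed set {0,3,4}
Reach set: {0,4}
  0: ✓
  4: ✓

Answer: INVARIANT HOLDS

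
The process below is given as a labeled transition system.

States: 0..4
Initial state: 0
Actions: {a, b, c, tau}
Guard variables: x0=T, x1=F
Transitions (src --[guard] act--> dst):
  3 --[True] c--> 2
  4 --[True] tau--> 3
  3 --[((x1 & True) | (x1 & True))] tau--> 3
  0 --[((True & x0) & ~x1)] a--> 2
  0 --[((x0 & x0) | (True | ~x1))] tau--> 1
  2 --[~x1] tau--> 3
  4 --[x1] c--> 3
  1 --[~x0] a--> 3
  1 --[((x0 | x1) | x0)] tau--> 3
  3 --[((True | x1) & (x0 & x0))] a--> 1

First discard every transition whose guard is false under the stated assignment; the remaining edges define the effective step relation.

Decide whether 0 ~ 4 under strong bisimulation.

Answer: NOT BISIMILAR

Trace:
Compute ~ classes (split until stable):
  π0 = {{0,1,2,3,4}}
  π1 = {{0},{1,2,4},{3}}
Fixed point at round 2; 3 class(es).
[0]={0}  [4]={1,2,4}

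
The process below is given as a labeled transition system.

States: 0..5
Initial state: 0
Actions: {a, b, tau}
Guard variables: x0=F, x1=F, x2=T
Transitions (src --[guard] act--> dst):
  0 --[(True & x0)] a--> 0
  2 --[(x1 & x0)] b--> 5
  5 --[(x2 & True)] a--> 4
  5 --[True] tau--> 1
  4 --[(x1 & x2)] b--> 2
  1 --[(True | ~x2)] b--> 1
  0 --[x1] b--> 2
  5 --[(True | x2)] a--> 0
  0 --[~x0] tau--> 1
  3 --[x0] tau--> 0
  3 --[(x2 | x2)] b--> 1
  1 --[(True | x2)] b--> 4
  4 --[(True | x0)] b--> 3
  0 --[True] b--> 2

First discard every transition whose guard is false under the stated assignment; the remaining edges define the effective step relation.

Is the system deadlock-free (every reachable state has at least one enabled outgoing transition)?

Reach set: {0,1,2,3,4}
  0: b→2  tau→1  [2 out]
  1: b→1  b→4  [2 out]
  2: ∅  [no exit]
  3: b→1  [1 out]
  4: b→3  [1 out]
Path to 2: b

Answer: DEADLOCK at state 2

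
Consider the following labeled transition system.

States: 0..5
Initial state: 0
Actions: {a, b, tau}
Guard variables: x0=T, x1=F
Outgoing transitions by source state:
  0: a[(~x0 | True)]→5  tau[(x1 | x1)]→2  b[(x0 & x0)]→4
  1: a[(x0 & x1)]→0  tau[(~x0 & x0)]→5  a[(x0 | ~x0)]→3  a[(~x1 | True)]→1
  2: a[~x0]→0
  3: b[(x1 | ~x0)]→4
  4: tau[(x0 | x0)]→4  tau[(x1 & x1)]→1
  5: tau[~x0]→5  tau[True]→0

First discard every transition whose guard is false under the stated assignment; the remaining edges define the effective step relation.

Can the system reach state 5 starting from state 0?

After dropping false guards: 6 live edges.
Layer 0: {0}
Layer 1: {4,5}  now seen {0,4,5}
Reachable = {0,4,5}
witness 5: a

Answer: REACHABLE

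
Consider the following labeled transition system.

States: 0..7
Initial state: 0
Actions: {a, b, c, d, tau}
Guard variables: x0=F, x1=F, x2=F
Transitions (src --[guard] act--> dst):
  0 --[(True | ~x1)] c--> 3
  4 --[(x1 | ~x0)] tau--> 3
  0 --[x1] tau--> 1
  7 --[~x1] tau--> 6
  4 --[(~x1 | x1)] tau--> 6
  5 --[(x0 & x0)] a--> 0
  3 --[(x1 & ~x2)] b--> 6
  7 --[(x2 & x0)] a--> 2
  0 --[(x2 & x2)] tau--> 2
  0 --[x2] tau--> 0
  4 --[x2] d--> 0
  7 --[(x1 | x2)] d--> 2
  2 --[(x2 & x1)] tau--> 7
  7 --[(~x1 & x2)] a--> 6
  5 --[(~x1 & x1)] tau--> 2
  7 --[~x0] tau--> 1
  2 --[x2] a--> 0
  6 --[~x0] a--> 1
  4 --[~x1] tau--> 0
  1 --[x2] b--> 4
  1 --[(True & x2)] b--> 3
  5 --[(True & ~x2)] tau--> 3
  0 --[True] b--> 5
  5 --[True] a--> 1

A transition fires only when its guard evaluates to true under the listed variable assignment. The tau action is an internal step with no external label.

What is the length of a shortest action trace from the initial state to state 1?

Answer: 2

Trace:
Breadth-first toward 1:
  L0 = {0}
  L1 = {3,5}
  L2 = {1}
1 enters at depth 2; path b·a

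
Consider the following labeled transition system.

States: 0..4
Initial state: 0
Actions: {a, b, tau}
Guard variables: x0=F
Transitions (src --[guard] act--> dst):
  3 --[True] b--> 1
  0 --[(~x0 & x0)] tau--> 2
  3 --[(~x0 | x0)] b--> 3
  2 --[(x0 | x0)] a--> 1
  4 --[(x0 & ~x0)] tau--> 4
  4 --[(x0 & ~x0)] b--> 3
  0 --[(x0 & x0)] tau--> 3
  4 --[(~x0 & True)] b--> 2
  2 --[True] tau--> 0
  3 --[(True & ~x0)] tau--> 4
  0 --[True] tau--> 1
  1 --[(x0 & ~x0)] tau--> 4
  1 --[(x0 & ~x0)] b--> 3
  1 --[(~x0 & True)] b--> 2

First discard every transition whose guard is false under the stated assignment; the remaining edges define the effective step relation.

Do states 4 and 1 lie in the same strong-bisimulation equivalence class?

Refine partition for ~:
  π0 = {{0,1,2,3,4}}
  π1 = {{0,2},{1,4},{3}}
  π2 = {{0},{1,4},{2},{3}}
Fixed point at round 3; 4 class(es).
class of 4: {1,4}; class of 1: {1,4}

Answer: BISIMILAR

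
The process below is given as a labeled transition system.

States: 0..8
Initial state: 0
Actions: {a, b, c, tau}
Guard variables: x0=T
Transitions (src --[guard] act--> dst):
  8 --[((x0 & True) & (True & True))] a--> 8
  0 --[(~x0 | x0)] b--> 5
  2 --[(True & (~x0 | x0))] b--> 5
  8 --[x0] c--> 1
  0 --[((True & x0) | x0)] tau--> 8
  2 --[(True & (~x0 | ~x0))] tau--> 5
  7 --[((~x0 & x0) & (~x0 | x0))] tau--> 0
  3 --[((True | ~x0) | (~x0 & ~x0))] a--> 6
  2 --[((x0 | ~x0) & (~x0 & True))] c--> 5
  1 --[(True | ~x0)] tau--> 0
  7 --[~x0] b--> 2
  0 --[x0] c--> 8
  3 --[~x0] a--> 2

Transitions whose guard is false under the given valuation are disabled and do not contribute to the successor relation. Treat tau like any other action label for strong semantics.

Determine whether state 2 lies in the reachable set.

8 transition(s) survive guard evaluation.
Layer 0: {0}
Layer 1: {5,8}  total {0,5,8}
Layer 2: {1}  total {0,1,5,8}
R = {0,1,5,8}

Answer: UNREACHABLE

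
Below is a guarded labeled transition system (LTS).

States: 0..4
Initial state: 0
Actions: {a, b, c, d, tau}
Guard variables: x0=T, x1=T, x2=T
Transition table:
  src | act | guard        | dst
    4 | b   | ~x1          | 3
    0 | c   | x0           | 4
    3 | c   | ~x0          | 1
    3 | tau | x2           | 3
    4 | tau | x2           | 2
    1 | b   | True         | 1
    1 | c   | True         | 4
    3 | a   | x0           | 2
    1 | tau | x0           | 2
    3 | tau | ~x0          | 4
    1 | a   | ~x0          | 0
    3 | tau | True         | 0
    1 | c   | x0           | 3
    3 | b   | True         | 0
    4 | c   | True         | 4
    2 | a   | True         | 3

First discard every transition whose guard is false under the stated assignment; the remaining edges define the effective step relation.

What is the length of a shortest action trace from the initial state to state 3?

Layered search for 3:
  L0 = {0}
  L1 = {4}
  L2 = {2}
  L3 = {3}
first hit 3 at d=3 via c·tau·a

Answer: 3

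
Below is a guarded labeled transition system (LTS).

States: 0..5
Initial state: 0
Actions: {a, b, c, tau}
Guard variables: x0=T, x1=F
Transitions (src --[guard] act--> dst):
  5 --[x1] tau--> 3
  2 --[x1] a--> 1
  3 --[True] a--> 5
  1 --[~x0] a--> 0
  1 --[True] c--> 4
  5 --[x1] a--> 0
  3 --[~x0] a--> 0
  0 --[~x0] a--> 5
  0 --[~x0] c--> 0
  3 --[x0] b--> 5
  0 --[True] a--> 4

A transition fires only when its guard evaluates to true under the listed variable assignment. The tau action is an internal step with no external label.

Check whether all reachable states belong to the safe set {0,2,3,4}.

Answer: INVARIANT HOLDS

Trace:
Safe = {0,2,3,4}
R = {0,4}
  0: safe
  4: safe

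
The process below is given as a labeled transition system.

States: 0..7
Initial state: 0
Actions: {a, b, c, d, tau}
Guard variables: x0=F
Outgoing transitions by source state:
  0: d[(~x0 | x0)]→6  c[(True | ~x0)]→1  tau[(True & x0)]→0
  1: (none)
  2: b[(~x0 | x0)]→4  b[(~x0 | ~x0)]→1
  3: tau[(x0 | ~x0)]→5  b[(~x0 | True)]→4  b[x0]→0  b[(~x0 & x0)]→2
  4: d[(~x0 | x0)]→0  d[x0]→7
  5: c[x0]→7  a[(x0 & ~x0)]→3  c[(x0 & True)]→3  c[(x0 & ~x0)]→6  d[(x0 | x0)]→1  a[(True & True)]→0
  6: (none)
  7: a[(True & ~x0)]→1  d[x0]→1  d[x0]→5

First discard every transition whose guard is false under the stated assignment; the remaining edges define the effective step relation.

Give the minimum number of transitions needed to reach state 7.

Answer: UNREACHABLE

Trace:
Breadth-first toward 7:
  depth 0: {0}
  depth 1: {1,6}
7 never appears.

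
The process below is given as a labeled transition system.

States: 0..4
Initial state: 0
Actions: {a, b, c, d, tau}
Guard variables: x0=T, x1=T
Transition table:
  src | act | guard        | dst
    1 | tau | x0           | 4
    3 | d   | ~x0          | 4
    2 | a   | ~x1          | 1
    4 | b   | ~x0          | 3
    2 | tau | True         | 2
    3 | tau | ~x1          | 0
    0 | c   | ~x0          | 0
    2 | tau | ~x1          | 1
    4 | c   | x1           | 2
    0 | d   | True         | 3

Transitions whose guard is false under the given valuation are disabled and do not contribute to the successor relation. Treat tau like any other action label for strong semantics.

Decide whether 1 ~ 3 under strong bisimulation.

Bisimulation quotient by refinement:
  round 0: {{0,1,2,3,4}}
  round 1: {{0},{1,2},{3},{4}}
  round 2: {{0},{1},{2},{3},{4}}
stable after 3 split(s): 5 block(s)
1∈{1}, 3∈{3}

Answer: NOT BISIMILAR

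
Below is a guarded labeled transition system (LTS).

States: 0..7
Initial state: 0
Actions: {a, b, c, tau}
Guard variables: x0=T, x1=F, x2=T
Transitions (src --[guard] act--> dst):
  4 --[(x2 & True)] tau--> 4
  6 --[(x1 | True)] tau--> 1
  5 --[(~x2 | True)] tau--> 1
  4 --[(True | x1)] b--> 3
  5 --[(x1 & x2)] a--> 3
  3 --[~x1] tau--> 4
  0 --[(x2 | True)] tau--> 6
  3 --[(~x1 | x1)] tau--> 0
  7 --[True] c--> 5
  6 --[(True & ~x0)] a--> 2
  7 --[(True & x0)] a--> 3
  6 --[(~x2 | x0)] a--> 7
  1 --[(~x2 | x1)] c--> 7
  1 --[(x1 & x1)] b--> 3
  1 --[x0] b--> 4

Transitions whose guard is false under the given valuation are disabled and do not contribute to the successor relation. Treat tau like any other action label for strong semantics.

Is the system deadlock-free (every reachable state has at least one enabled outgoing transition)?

Answer: DEADLOCK-FREE

Working:
Reachable = {0,1,3,4,5,6,7}
  0: tau→6  [1 exit(s)]
  1: b→4  [1 exit(s)]
  3: tau→0  tau→4  [2 exit(s)]
  4: b→3  tau→4  [2 exit(s)]
  5: tau→1  [1 exit(s)]
  6: a→7  tau→1  [2 exit(s)]
  7: a→3  c→5  [2 exit(s)]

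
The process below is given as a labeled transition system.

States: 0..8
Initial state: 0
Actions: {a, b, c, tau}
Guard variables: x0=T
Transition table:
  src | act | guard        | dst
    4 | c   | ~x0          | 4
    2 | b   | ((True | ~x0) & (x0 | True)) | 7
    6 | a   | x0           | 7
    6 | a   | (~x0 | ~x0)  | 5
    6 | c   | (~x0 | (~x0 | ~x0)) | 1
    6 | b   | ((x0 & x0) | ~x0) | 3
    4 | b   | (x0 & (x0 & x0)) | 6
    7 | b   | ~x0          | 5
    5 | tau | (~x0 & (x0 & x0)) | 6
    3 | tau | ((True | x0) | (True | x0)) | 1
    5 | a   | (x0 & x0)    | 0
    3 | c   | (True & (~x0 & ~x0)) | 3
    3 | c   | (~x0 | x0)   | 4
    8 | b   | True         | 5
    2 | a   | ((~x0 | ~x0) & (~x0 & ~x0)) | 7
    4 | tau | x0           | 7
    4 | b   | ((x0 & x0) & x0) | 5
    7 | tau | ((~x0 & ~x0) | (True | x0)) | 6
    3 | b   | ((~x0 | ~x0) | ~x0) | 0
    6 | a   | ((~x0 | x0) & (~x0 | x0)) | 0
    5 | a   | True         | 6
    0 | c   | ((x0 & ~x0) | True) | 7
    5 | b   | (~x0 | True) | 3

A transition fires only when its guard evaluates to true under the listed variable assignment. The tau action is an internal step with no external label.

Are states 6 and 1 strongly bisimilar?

Answer: NOT BISIMILAR

Analysis:
Bisimulation quotient by refinement:
  P[0] = {{0,1,2,3,4,5,6,7,8}}
  P[1] = {{0},{1},{2,8},{3},{4},{5,6},{7}}
  P[2] = {{0},{1},{2},{3},{4},{5},{6},{7},{8}}
9 equivalence class(es) (converged in 3)
[6]={6}  [1]={1}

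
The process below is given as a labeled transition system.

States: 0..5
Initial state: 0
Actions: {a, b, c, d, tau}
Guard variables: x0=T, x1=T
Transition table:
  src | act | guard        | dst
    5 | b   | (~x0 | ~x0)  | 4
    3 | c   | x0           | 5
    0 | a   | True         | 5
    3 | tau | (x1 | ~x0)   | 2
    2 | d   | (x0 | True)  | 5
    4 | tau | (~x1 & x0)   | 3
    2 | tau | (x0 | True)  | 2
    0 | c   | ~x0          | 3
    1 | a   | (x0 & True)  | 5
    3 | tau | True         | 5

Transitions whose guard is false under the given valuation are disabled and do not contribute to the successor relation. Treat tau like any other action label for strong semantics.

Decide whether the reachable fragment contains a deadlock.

Answer: DEADLOCK at state 5

Working:
Reachable = {0,5}
  0: a→5  [1 exit(s)]
  5: ∅  [deadlock]
trace reaching 5: a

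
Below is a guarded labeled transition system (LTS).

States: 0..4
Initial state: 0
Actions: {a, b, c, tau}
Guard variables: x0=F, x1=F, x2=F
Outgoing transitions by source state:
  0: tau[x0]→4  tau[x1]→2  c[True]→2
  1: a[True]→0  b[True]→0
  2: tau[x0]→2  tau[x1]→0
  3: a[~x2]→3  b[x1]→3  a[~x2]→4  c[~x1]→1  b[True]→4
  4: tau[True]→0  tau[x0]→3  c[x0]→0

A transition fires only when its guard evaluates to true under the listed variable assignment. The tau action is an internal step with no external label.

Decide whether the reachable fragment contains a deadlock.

Reach set: {0,2}
  0: c→2  [1 exit(s)]
  2: ∅  [STUCK]
trace reaching 2: c

Answer: DEADLOCK at state 2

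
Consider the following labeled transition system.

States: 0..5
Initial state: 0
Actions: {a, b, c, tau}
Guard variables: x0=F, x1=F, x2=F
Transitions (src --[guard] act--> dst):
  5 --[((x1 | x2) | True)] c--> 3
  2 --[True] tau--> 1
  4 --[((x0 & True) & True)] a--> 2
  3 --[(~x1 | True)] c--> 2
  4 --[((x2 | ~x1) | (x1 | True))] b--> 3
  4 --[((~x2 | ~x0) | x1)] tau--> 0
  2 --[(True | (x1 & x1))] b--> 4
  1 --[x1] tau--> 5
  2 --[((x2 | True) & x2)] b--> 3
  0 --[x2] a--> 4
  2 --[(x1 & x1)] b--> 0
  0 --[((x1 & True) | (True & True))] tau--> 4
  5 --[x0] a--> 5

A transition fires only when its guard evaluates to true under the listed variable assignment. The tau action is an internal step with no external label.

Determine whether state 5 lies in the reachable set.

Guard filter leaves 7 enabled edge(s).
L0 = {0}
L1 = {4}  now seen {0,4}
L2 = {3}  now seen {0,3,4}
L3 = {2}  now seen {0,2,3,4}
L4 = {1}  now seen {0,1,2,3,4}
Reachable = {0,1,2,3,4}

Answer: UNREACHABLE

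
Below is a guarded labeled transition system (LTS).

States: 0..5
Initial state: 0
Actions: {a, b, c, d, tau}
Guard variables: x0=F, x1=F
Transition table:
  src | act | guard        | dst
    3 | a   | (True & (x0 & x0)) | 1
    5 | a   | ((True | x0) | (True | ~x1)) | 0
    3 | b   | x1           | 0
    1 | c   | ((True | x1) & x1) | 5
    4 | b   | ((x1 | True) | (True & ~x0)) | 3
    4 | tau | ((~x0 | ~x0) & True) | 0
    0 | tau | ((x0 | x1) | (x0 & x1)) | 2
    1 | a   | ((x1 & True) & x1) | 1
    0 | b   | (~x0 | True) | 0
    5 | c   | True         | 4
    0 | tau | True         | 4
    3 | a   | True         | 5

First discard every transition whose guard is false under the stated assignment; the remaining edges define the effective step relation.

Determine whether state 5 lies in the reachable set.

Answer: REACHABLE

Working:
Guard filter leaves 7 enabled edge(s).
Layer 0: {0}
Layer 1: {4}  cumulative {0,4}
Layer 2: {3}  cumulative {0,3,4}
Layer 3: {5}  cumulative {0,3,4,5}
Reach set: {0,3,4,5}
trace reaching 5: tau·b·a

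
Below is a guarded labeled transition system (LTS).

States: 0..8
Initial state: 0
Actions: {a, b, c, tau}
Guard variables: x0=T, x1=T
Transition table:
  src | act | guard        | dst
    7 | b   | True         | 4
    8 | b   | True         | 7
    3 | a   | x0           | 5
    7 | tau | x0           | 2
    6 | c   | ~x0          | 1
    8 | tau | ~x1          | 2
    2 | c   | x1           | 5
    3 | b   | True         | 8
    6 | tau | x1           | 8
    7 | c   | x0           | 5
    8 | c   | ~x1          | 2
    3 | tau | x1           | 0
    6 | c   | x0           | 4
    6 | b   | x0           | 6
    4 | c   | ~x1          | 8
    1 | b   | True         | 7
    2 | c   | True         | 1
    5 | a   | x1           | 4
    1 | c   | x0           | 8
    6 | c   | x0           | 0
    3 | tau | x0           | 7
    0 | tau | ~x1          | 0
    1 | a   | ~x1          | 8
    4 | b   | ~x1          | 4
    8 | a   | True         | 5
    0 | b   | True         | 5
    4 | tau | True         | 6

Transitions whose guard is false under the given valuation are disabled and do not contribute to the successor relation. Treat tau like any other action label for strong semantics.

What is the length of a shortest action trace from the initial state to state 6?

Answer: 3

Working:
Breadth-first toward 6:
  depth 0: {0}
  depth 1: {5}
  depth 2: {4}
  depth 3: {6}
depth(6)=3, e.g. b·a·tau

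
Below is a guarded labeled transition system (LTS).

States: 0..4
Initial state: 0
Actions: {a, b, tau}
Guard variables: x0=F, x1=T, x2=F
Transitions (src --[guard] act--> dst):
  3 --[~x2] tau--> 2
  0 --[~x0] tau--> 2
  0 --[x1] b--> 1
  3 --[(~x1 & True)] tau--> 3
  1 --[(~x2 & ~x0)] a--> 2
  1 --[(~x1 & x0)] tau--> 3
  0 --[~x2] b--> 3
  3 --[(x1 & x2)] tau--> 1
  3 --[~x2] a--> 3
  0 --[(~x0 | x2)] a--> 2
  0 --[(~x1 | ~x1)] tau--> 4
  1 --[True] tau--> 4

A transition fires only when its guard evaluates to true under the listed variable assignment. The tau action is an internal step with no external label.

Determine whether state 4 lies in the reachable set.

Guard filter leaves 8 enabled edge(s).
Layer 0: {0}
Layer 1: {1,2,3}  total {0,1,2,3}
Layer 2: {4}  total {0,1,2,3,4}
R = {0,1,2,3,4}
witness 4: b·tau

Answer: REACHABLE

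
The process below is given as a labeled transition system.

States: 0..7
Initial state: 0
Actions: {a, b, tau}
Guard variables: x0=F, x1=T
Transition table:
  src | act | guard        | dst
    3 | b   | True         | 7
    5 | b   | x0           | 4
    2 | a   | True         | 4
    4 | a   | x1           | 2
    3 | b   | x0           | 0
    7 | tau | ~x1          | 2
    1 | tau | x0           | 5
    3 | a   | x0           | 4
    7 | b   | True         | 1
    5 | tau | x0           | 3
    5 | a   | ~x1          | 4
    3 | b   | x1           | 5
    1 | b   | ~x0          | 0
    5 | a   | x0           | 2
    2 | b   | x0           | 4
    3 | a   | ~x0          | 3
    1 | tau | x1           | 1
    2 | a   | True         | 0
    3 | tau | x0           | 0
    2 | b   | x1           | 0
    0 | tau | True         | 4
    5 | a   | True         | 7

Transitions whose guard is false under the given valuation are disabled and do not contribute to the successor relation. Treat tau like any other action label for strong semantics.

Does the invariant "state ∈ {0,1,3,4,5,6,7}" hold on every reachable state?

Allowed set {0,1,3,4,5,6,7}
Reachable = {0,2,4}
  0: safe
  2: VIOLATES
  4: safe
reach 2 via tau·a — violates

Answer: INVARIANT VIOLATED at state 2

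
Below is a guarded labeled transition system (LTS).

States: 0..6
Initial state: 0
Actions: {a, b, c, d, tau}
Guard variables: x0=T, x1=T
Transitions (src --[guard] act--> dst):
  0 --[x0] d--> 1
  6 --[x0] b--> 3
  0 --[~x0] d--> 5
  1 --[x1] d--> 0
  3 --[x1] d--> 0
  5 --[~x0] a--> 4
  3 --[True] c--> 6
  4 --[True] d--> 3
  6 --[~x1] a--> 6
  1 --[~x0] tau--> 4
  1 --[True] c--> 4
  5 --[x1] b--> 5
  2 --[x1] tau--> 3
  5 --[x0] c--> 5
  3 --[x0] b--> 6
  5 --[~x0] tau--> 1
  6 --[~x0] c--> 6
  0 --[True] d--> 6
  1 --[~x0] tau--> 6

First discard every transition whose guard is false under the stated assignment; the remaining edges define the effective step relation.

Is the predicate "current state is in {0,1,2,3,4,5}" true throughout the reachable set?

Answer: INVARIANT VIOLATED at state 6

Analysis:
Safe = {0,1,2,3,4,5}
Reachable = {0,1,3,4,6}
  0: safe
  1: safe
  3: safe
  4: safe
  6: ✗ unsafe
reach 6 via d — violates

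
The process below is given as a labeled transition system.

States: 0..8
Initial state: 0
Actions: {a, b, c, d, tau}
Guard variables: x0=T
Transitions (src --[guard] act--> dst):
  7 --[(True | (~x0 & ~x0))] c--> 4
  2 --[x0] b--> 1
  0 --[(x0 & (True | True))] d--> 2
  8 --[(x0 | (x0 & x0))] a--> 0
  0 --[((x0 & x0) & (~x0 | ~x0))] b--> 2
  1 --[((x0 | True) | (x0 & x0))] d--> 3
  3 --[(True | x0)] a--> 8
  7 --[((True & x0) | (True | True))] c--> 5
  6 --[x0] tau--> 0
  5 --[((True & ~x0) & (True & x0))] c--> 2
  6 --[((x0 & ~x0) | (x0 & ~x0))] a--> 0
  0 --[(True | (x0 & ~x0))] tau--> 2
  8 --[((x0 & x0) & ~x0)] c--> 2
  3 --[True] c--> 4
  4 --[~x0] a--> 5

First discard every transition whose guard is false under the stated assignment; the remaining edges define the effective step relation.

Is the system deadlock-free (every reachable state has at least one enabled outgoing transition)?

R = {0,1,2,3,4,8}
  0: d→2  tau→2  [deg 2]
  1: d→3  [deg 1]
  2: b→1  [deg 1]
  3: a→8  c→4  [deg 2]
  4: ∅  [STUCK]
  8: a→0  [deg 1]
witness 4: d·b·d·c

Answer: DEADLOCK at state 4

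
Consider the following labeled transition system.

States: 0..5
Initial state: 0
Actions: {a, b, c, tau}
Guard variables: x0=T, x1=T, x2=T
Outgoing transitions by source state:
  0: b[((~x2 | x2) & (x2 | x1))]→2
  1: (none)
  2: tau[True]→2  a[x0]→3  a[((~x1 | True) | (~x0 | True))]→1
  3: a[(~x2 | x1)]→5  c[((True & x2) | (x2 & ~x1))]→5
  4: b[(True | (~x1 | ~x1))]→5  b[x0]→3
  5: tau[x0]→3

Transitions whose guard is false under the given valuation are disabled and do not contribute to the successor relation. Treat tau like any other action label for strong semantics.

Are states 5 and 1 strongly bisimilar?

Bisimulation quotient by refinement:
  π0 = {{0,1,2,3,4,5}}
  π1 = {{0,4},{1},{2},{3},{5}}
  π2 = {{0},{1},{2},{3},{4},{5}}
Fixed point at round 3; 6 class(es).
class of 5: {5}; class of 1: {1}

Answer: NOT BISIMILAR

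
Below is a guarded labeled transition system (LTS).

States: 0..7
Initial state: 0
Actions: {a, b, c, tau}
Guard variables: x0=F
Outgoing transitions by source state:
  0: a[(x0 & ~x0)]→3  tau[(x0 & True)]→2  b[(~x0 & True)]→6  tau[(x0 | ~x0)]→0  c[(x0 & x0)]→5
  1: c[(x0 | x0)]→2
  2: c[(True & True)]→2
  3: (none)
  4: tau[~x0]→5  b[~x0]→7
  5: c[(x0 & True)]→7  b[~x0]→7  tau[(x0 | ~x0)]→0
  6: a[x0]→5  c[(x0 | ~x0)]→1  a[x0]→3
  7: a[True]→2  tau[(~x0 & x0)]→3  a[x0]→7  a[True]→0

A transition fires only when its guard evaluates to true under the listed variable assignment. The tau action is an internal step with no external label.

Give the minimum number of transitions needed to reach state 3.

Answer: UNREACHABLE

Working:
Breadth-first toward 3:
  L0 = {0}
  L1 = {6}
  L2 = {1}
3 never appears.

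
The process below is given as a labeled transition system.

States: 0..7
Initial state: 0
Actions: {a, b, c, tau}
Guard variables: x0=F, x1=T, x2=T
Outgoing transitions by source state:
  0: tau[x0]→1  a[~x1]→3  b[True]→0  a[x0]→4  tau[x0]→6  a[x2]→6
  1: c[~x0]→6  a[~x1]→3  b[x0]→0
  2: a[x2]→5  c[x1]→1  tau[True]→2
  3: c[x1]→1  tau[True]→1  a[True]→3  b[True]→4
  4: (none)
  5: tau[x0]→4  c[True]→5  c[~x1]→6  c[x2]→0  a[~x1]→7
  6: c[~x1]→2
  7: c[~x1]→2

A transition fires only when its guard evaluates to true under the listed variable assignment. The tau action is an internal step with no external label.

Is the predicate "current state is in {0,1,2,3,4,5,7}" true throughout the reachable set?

Inv-set: {0,1,2,3,4,5,7}
R = {0,6}
  0: ok
  6: outside
counterexample path to 6: a

Answer: INVARIANT VIOLATED at state 6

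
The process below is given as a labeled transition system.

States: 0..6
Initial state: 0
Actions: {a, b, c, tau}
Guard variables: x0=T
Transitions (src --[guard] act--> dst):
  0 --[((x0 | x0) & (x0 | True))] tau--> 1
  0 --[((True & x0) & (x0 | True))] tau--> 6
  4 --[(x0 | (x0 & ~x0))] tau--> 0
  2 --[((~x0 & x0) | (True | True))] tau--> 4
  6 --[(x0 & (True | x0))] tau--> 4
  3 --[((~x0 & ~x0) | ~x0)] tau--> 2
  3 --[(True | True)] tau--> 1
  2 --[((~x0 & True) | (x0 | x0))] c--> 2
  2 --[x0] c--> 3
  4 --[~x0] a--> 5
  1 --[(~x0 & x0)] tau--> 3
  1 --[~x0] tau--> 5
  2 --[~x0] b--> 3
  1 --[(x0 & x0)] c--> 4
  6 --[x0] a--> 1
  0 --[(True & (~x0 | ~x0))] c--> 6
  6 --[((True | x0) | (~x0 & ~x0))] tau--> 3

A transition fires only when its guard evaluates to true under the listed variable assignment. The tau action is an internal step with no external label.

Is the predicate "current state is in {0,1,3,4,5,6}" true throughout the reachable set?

Inv-set: {0,1,3,4,5,6}
Reachable = {0,1,3,4,6}
  0: ✓
  1: ✓
  3: ✓
  4: ✓
  6: ✓

Answer: INVARIANT HOLDS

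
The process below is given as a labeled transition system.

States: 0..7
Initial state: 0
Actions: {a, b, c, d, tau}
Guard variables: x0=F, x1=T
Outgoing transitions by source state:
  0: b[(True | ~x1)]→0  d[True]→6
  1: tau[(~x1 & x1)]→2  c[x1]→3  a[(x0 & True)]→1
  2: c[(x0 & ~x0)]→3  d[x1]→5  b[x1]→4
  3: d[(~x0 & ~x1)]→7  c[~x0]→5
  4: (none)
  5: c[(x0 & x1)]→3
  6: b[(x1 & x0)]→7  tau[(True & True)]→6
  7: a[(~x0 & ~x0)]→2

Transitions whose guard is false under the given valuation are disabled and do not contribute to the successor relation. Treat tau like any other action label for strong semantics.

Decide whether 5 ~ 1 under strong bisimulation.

Compute ~ classes (split until stable):
  π0 = {{0,1,2,3,4,5,6,7}}
  π1 = {{0,2},{1,3},{4,5},{6},{7}}
  π2 = {{0},{1},{2},{3},{4,5},{6},{7}}
7 equivalence class(es) (converged in 3)
[5]={4,5}  [1]={1}

Answer: NOT BISIMILAR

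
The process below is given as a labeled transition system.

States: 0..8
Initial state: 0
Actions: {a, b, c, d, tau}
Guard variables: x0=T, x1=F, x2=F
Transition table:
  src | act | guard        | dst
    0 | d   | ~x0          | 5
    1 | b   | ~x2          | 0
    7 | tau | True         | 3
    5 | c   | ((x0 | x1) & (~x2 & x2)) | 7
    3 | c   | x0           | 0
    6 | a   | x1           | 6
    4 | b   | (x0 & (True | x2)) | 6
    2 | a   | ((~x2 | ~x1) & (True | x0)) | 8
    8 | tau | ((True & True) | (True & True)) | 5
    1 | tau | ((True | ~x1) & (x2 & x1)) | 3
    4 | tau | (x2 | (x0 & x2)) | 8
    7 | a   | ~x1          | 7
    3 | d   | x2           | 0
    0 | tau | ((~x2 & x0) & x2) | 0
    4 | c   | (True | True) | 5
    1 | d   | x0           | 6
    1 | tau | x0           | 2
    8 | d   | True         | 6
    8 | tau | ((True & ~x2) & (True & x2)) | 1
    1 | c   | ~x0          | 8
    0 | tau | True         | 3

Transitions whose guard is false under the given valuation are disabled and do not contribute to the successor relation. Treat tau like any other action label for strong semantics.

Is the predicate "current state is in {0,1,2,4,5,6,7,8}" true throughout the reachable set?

Answer: INVARIANT VIOLATED at state 3

Working:
Allowed set {0,1,2,4,5,6,7,8}
Reachable = {0,3}
  0: ✓
  3: VIOLATES
reach 3 via tau — violates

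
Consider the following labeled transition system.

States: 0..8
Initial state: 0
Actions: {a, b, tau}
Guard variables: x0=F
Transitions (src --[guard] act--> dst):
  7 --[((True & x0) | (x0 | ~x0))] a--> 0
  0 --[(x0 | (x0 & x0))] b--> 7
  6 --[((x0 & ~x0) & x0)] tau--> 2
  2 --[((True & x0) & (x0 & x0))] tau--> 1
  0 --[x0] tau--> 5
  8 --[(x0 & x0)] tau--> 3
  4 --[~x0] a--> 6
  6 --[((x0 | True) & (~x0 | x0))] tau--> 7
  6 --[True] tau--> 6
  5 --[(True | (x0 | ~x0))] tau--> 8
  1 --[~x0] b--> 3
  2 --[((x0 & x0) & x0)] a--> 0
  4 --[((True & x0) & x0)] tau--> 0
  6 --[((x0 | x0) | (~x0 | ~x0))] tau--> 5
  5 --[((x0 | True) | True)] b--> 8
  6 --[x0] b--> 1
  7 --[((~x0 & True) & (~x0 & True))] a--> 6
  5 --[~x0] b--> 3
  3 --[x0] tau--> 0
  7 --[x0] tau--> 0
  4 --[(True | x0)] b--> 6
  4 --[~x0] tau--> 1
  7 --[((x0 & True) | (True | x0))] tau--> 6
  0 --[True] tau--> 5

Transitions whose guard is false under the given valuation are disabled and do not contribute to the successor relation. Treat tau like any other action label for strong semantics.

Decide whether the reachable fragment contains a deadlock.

Reach set: {0,3,5,8}
  0: tau→5  [deg 1]
  3: ∅  [STUCK]
  5: b→3  b→8  tau→8  [deg 3]
  8: ∅  [STUCK]
trace reaching 3: tau·b

Answer: DEADLOCK at state 3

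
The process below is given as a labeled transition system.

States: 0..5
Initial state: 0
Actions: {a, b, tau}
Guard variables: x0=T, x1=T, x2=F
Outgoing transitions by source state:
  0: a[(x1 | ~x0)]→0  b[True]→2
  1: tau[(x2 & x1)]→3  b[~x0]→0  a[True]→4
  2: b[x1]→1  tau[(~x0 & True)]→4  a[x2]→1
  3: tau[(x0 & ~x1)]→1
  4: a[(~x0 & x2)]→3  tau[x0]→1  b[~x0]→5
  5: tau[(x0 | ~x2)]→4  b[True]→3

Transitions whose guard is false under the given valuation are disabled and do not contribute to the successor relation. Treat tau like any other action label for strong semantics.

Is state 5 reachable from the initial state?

Answer: UNREACHABLE

Working:
After dropping false guards: 7 live edges.
L0 = {0}
L1 = {2}  now seen {0,2}
L2 = {1}  now seen {0,1,2}
L3 = {4}  now seen {0,1,2,4}
Reach set: {0,1,2,4}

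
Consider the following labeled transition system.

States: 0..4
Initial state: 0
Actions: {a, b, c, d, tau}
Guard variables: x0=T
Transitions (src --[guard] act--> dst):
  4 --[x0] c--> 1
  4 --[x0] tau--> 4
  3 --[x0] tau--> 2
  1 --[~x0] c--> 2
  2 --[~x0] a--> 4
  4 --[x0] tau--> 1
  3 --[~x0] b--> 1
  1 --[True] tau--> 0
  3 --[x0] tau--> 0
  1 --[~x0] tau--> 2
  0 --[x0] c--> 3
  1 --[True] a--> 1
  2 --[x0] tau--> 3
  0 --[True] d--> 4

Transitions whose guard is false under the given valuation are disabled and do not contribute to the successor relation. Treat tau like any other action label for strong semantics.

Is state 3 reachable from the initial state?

After dropping false guards: 10 live edges.
L0 = {0}
L1 = {3,4}  now seen {0,3,4}
L2 = {1,2}  now seen {0,1,2,3,4}
Reachable = {0,1,2,3,4}
Path to 3: c

Answer: REACHABLE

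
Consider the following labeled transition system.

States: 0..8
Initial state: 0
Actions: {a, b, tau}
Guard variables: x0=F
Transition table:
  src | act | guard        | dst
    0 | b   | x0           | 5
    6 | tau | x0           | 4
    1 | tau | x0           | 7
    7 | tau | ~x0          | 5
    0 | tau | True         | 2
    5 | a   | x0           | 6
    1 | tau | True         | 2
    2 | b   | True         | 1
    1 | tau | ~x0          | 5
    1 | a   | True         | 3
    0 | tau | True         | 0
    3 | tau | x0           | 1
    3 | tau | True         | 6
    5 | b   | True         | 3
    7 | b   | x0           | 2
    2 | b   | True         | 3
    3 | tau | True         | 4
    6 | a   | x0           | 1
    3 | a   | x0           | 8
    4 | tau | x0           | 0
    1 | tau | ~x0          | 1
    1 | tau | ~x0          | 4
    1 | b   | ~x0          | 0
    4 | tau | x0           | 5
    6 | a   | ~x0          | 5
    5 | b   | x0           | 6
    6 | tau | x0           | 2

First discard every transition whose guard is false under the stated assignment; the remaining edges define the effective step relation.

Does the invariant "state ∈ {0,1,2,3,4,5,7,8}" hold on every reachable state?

Allowed set {0,1,2,3,4,5,7,8}
R = {0,1,2,3,4,5,6}
  0: ok
  1: ok
  2: ok
  3: ok
  4: ok
  5: ok
  6: outside
witness against invariant: tau·b·tau → 6

Answer: INVARIANT VIOLATED at state 6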